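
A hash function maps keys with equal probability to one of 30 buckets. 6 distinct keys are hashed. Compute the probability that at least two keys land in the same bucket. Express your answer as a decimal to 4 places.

It's easier to compute the probability that all 6 are distinct.
P(all distinct) = 30/30 · 29/30 · ··· · 25/30 ≈ 0.5864.
So the probability of at least one match is 1 − 0.5864 = 0.4136.

0.4136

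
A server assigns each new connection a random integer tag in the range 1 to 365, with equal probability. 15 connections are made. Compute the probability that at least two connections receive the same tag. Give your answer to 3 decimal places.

0.253

It's easier to compute the probability that all 15 are distinct.
P(all distinct) = 365/365 · 364/365 · ··· · 351/365 ≈ 0.747.
So the probability of at least one match is 1 − 0.747 = 0.253.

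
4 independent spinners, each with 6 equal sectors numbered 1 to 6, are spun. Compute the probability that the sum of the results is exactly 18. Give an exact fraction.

5/81

There are 6^4 = 1296 equally likely outcomes.
The number of ordered 4-tuples from {1,…,6} summing to 18 is 80.
P(sum = 18) = 80/1296 = 5/81.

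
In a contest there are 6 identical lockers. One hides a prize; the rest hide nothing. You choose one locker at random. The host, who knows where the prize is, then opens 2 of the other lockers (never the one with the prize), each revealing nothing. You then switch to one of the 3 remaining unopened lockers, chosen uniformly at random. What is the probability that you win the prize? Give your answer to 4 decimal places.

0.2778

Your original locker holds the prize with probability 1/6, so the other 5 collectively hold it with probability 5/6.
The host can always find 2 empty lockers to open, so the reveals don't change that 5/6; it is now spread over the 3 remaining unopened lockers.
P(win by switching) = (5/6) · (1/3) = 5/18 ≈ 0.2778.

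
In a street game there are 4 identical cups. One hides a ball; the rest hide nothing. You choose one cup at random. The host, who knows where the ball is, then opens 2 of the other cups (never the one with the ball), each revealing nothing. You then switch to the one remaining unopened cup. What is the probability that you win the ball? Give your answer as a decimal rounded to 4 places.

0.7500

Your original cup holds the ball with probability 1/4, so the other 3 collectively hold it with probability 3/4.
The host can always find 2 empty cups to open, so the reveals don't change that 3/4; it is now spread over the 1 remaining unopened cup.
P(win by switching) = (3/4) · (1/1) = 3/4 ≈ 0.7500.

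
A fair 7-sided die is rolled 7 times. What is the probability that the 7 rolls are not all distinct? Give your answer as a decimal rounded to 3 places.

0.994

P(all 7 different) = 7/7 · 6/7 · ··· · 1/7 ≈ 0.006.
P(at least two equal) = 1 − 0.006 = 0.994.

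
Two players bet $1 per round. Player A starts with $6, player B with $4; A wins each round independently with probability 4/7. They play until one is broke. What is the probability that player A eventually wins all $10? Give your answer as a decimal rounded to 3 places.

0.871

Let r = q/p = (3/7)/(4/7) = 3/4. The recurrence P(i) = p·P(i+1) + q·P(i−1) with P(0)=0, P(10)=1 gives P(i) = (1 − r^i)/(1 − r^10).
P(6) = (1 − (3/4)^6) / (1 − (3/4)^10) = 123136/141361 ≈ 0.871.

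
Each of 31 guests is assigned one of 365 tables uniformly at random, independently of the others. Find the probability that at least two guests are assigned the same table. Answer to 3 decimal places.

0.730

It's easier to compute the probability that all 31 are distinct.
P(all distinct) = 365/365 · 364/365 · ··· · 335/365 ≈ 0.270.
So the probability of at least one match is 1 − 0.270 = 0.730.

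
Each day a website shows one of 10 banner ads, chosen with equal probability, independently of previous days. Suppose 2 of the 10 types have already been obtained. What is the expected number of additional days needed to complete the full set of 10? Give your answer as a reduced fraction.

Starting from 2 distinct types, each trial gives a new one with probability (10−i)/10 when i types are held, so the wait for the next new type is 10/(10−i).
E = 10/8 + 10/7 + 10/6 + 10/5 + 10/4 + 10/3 + 10/2 + 10/1 = 761/28.

761/28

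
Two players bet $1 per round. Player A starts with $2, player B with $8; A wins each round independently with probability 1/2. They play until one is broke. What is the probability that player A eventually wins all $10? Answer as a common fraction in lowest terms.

With a fair step, P(i) = ½P(i−1) + ½P(i+1) with P(0)=0, P(10)=1 has the linear solution P(i) = i/10.
P(2) = 2/10 = 1/5.

1/5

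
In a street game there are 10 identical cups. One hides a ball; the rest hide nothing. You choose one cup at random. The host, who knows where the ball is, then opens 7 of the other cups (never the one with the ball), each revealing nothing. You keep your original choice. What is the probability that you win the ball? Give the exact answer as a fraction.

1/10

The host can always open 7 empty cups regardless of your choice, so the reveals give no information about your original cup.
P(win by staying) = 1/10.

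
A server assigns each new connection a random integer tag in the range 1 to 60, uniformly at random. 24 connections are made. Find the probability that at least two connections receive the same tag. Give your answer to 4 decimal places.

0.9953

It's easier to compute the probability that all 24 are distinct.
P(all distinct) = 60/60 · 59/60 · ··· · 37/60 ≈ 0.0047.
So the probability of at least one match is 1 − 0.0047 = 0.9953.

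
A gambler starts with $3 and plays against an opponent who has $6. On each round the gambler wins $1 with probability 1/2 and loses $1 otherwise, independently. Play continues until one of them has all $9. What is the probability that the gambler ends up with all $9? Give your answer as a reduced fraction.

1/3

With a fair step, P(i) = ½P(i−1) + ½P(i+1) with P(0)=0, P(9)=1 has the linear solution P(i) = i/9.
P(3) = 3/9 = 1/3.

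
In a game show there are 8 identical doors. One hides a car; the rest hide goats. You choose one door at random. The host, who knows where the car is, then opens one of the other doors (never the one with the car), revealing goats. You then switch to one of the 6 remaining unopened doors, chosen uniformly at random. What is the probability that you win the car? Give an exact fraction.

Your original door holds the car with probability 1/8, so the other 7 collectively hold it with probability 7/8.
The host can always find an empty door to open, so this doesn't change that 7/8; it is now spread over the 6 remaining unopened doors.
P(win by switching) = (7/8) · (1/6) = 7/48.

7/48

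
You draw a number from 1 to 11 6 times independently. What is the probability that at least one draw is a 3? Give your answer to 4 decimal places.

0.4355

P(no draw is a 3) = (10/11)^6 ≈ 0.5645.
P(at least one) = 1 − 0.5645 = 0.4355.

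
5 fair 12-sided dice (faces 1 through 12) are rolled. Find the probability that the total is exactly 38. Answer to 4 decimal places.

There are 12^5 = 248832 equally likely outcomes.
The number of ordered 5-tuples from {1,…,12} summing to 38 is 9945.
P(sum = 38) = 9945/248832 = 1105/27648 ≈ 0.0400.

0.0400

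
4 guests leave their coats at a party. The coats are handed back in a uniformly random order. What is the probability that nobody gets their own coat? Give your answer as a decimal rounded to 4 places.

This is the derangement probability: permutations of 4 with no fixed point.
D(4) = 4! · (1 − 1/1! + 1/2! − ··· + (−1)^4/4!) = 9.
P = 9/24 = 3/8 ≈ 0.3750.

0.3750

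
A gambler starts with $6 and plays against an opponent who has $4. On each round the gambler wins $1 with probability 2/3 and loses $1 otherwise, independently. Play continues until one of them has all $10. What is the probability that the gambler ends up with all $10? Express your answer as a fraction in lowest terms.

Let r = q/p = (1/3)/(2/3) = 1/2. The recurrence P(i) = p·P(i+1) + q·P(i−1) with P(0)=0, P(10)=1 gives P(i) = (1 − r^i)/(1 − r^10).
P(6) = (1 − (1/2)^6) / (1 − (1/2)^10) = 336/341.

336/341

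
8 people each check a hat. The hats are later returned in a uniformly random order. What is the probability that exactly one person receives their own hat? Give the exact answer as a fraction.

103/280

Choose which one is fixed: C(8,1) = 8 ways.
The remaining 7 must have no fixed point: D(7) = 1854.
P = 8·1854/40320 = 103/280.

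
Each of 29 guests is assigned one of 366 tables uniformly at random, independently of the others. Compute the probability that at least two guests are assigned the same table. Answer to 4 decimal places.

It's easier to compute the probability that all 29 are distinct.
P(all distinct) = 366/366 · 365/366 · ··· · 338/366 ≈ 0.3201.
So the probability of at least one match is 1 − 0.3201 = 0.6799.

0.6799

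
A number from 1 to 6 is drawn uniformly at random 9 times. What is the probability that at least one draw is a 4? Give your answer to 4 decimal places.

0.8062

P(no draw is a 4) = (5/6)^9 ≈ 0.1938.
P(at least one) = 1 − 0.1938 = 0.8062.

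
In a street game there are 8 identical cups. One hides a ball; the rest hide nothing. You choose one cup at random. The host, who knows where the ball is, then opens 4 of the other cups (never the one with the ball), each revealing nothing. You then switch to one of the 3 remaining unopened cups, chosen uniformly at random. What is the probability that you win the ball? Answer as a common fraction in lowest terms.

Your original cup holds the ball with probability 1/8, so the other 7 collectively hold it with probability 7/8.
The host can always find 4 empty cups to open, so the reveals don't change that 7/8; it is now spread over the 3 remaining unopened cups.
P(win by switching) = (7/8) · (1/3) = 7/24.

7/24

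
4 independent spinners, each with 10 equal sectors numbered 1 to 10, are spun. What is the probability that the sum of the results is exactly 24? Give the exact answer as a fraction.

633/10000

There are 10^4 = 10000 equally likely outcomes.
The number of ordered 4-tuples from {1,…,10} summing to 24 is 633.
P(sum = 24) = 633/10000.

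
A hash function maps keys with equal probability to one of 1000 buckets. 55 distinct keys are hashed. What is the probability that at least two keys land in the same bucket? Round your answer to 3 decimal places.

It's easier to compute the probability that all 55 are distinct.
P(all distinct) = 1000/1000 · 999/1000 · ··· · 946/1000 ≈ 0.220.
So the probability of at least one match is 1 − 0.220 = 0.780.

0.780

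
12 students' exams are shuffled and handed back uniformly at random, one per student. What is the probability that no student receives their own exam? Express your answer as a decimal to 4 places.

This is the derangement probability: permutations of 12 with no fixed point.
D(12) = 12! · (1 − 1/1! + 1/2! − ··· + (−1)^12/12!) = 176214841.
P = 176214841/479001600 = 16019531/43545600 ≈ 0.3679.

0.3679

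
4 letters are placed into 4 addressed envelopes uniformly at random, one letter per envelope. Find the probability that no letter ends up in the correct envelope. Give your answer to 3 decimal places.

0.375

This is the derangement probability: permutations of 4 with no fixed point.
D(4) = 4! · (1 − 1/1! + 1/2! − ··· + (−1)^4/4!) = 9.
P = 9/24 = 3/8 ≈ 0.375.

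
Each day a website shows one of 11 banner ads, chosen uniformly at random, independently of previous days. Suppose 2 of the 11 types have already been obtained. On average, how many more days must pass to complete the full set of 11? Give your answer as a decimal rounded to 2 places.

31.12

Starting from 2 distinct types, each trial gives a new one with probability (11−i)/11 when i types are held, so the wait for the next new type is 11/(11−i).
E = 11/9 + 11/8 + 11/7 + 11/6 + 11/5 + 11/4 + 11/3 + 11/2 + 11/1 = 78419/2520 ≈ 31.12.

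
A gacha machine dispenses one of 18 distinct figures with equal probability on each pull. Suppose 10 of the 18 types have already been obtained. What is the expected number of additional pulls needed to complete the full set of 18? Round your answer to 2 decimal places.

Starting from 10 distinct types, each trial gives a new one with probability (18−i)/18 when i types are held, so the wait for the next new type is 18/(18−i).
E = 18/8 + 18/7 + 18/6 + 18/5 + 18/4 + 18/3 + 18/2 + 18/1 = 6849/140 ≈ 48.92.

48.92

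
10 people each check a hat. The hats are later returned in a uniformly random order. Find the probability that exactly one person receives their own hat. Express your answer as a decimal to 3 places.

0.368

Choose which one is fixed: C(10,1) = 10 ways.
The remaining 9 must have no fixed point: D(9) = 133496.
P = 10·133496/3628800 = 16687/45360 ≈ 0.368.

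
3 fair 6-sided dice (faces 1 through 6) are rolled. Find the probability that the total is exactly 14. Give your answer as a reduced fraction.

5/72

There are 6^3 = 216 equally likely outcomes.
The number of ordered 3-tuples from {1,…,6} summing to 14 is 15.
P(sum = 14) = 15/216 = 5/72.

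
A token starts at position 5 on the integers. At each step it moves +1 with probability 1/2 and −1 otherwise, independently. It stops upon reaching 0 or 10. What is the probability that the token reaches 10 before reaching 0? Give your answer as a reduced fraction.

With a fair step, P(i) = ½P(i−1) + ½P(i+1) with P(0)=0, P(10)=1 has the linear solution P(i) = i/10.
P(5) = 5/10 = 1/2.

1/2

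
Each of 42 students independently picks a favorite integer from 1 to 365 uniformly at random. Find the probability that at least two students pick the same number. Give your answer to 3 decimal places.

It's easier to compute the probability that all 42 are distinct.
P(all distinct) = 365/365 · 364/365 · ··· · 324/365 ≈ 0.086.
So the probability of at least one match is 1 − 0.086 = 0.914.

0.914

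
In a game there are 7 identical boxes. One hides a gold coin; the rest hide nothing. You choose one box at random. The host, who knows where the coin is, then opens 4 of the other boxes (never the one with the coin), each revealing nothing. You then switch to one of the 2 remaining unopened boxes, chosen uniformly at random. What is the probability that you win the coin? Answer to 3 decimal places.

Your original box holds the coin with probability 1/7, so the other 6 collectively hold it with probability 6/7.
The host can always find 4 empty boxes to open, so the reveals don't change that 6/7; it is now spread over the 2 remaining unopened boxes.
P(win by switching) = (6/7) · (1/2) = 3/7 ≈ 0.429.

0.429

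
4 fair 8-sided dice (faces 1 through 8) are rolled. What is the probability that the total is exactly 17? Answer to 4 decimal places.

0.0820

There are 8^4 = 4096 equally likely outcomes.
The number of ordered 4-tuples from {1,…,8} summing to 17 is 336.
P(sum = 17) = 336/4096 = 21/256 ≈ 0.0820.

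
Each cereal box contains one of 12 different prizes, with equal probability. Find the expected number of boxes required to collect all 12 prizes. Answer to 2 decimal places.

After i distinct types are collected, each trial gives a new one with probability (12−i)/12, so the expected wait for the next new type is 12/(12−i).
E = 12/12 + 12/11 + 12/10 + 12/9 + 12/8 + 12/7 + 12/6 + 12/5 + 12/4 + 12/3 + 12/2 + 12/1 = 86021/2310 ≈ 37.24.

37.24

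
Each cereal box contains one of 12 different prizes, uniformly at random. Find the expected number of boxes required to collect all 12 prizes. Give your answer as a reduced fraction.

86021/2310

After i distinct types are collected, each trial gives a new one with probability (12−i)/12, so the expected wait for the next new type is 12/(12−i).
E = 12/12 + 12/11 + 12/10 + 12/9 + 12/8 + 12/7 + 12/6 + 12/5 + 12/4 + 12/3 + 12/2 + 12/1 = 86021/2310.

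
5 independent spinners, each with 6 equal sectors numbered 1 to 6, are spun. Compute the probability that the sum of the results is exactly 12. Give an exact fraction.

305/7776

There are 6^5 = 7776 equally likely outcomes.
The number of ordered 5-tuples from {1,…,6} summing to 12 is 305.
P(sum = 12) = 305/7776.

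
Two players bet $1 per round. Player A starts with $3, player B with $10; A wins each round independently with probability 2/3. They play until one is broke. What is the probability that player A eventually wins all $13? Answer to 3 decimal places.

0.875

Let r = q/p = (1/3)/(2/3) = 1/2. The recurrence P(i) = p·P(i+1) + q·P(i−1) with P(0)=0, P(13)=1 gives P(i) = (1 − r^i)/(1 − r^13).
P(3) = (1 − (1/2)^3) / (1 − (1/2)^13) = 7168/8191 ≈ 0.875.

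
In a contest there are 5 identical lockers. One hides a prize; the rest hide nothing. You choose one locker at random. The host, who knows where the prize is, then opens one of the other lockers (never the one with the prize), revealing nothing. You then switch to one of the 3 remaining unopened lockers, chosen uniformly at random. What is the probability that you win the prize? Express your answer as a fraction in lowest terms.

Your original locker holds the prize with probability 1/5, so the other 4 collectively hold it with probability 4/5.
The host can always find an empty locker to open, so this doesn't change that 4/5; it is now spread over the 3 remaining unopened lockers.
P(win by switching) = (4/5) · (1/3) = 4/15.

4/15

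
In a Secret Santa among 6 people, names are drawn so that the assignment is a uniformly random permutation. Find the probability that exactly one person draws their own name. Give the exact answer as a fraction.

Choose which one is fixed: C(6,1) = 6 ways.
The remaining 5 must have no fixed point: D(5) = 44.
P = 6·44/720 = 11/30.

11/30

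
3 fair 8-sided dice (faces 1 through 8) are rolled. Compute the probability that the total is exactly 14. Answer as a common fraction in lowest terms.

3/32

There are 8^3 = 512 equally likely outcomes.
The number of ordered 3-tuples from {1,…,8} summing to 14 is 48.
P(sum = 14) = 48/512 = 3/32.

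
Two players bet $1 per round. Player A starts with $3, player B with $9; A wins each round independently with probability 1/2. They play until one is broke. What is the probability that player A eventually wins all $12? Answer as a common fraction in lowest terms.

With a fair step, P(i) = ½P(i−1) + ½P(i+1) with P(0)=0, P(12)=1 has the linear solution P(i) = i/12.
P(3) = 3/12 = 1/4.

1/4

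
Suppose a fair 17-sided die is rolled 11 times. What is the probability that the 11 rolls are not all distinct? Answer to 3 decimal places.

0.986

P(all 11 different) = 17/17 · 16/17 · ··· · 7/17 ≈ 0.014.
P(at least two equal) = 1 − 0.014 = 0.986.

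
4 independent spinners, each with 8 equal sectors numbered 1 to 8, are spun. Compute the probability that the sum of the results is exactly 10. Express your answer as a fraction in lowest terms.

There are 8^4 = 4096 equally likely outcomes.
The number of ordered 4-tuples from {1,…,8} summing to 10 is 84.
P(sum = 10) = 84/4096 = 21/1024.

21/1024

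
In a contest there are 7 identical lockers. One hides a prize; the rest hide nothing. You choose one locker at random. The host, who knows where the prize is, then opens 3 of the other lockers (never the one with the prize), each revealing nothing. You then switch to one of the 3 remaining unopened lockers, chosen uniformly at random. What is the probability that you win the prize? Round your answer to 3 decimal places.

Your original locker holds the prize with probability 1/7, so the other 6 collectively hold it with probability 6/7.
The host can always find 3 empty lockers to open, so the reveals don't change that 6/7; it is now spread over the 3 remaining unopened lockers.
P(win by switching) = (6/7) · (1/3) = 2/7 ≈ 0.286.

0.286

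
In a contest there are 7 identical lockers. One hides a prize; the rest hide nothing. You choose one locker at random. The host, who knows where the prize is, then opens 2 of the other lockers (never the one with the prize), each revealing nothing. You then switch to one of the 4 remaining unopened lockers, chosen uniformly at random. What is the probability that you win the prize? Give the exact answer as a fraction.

Your original locker holds the prize with probability 1/7, so the other 6 collectively hold it with probability 6/7.
The host can always find 2 empty lockers to open, so the reveals don't change that 6/7; it is now spread over the 4 remaining unopened lockers.
P(win by switching) = (6/7) · (1/4) = 3/14.

3/14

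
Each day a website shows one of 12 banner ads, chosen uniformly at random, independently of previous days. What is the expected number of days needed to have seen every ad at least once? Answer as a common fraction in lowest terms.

86021/2310

After i distinct types are collected, each trial gives a new one with probability (12−i)/12, so the expected wait for the next new type is 12/(12−i).
E = 12/12 + 12/11 + 12/10 + 12/9 + 12/8 + 12/7 + 12/6 + 12/5 + 12/4 + 12/3 + 12/2 + 12/1 = 86021/2310.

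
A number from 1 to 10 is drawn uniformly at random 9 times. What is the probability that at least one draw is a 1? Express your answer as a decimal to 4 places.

0.6126

P(no draw is a 1) = (9/10)^9 ≈ 0.3874.
P(at least one) = 1 − 0.3874 = 0.6126.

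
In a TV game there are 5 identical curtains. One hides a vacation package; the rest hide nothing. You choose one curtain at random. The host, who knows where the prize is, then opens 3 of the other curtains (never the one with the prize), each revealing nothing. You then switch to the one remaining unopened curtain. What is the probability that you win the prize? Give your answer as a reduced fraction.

Your original curtain holds the prize with probability 1/5, so the other 4 collectively hold it with probability 4/5.
The host can always find 3 empty curtains to open, so the reveals don't change that 4/5; it is now spread over the 1 remaining unopened curtain.
P(win by switching) = (4/5) · (1/1) = 4/5.

4/5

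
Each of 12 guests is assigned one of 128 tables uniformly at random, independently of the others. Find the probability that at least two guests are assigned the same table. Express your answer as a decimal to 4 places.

0.4125

It's easier to compute the probability that all 12 are distinct.
P(all distinct) = 128/128 · 127/128 · ··· · 117/128 ≈ 0.5875.
So the probability of at least one match is 1 − 0.5875 = 0.4125.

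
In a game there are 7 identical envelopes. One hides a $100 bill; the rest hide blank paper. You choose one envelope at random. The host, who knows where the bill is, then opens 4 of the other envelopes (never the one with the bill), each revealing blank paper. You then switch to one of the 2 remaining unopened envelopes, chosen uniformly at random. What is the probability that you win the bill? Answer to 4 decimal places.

Your original envelope holds the bill with probability 1/7, so the other 6 collectively hold it with probability 6/7.
The host can always find 4 empty envelopes to open, so the reveals don't change that 6/7; it is now spread over the 2 remaining unopened envelopes.
P(win by switching) = (6/7) · (1/2) = 3/7 ≈ 0.4286.

0.4286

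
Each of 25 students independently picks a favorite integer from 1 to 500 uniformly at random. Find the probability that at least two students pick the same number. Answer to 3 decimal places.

It's easier to compute the probability that all 25 are distinct.
P(all distinct) = 500/500 · 499/500 · ··· · 476/500 ≈ 0.543.
So the probability of at least one match is 1 − 0.543 = 0.457.

0.457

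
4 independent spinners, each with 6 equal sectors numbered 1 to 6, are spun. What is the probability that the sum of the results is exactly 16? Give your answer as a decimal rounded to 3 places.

0.096

There are 6^4 = 1296 equally likely outcomes.
The number of ordered 4-tuples from {1,…,6} summing to 16 is 125.
P(sum = 16) = 125/1296 ≈ 0.096.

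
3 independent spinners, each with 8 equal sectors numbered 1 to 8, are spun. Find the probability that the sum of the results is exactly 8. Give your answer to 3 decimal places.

There are 8^3 = 512 equally likely outcomes.
The number of ordered 3-tuples from {1,…,8} summing to 8 is 21.
P(sum = 8) = 21/512 ≈ 0.041.

0.041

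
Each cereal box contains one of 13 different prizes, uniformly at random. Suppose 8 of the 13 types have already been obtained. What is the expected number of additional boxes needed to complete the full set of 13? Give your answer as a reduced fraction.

1781/60

Starting from 8 distinct types, each trial gives a new one with probability (13−i)/13 when i types are held, so the wait for the next new type is 13/(13−i).
E = 13/5 + 13/4 + 13/3 + 13/2 + 13/1 = 1781/60.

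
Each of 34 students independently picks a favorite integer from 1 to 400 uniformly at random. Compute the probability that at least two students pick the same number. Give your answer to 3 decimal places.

It's easier to compute the probability that all 34 are distinct.
P(all distinct) = 400/400 · 399/400 · ··· · 367/400 ≈ 0.236.
So the probability of at least one match is 1 − 0.236 = 0.764.

0.764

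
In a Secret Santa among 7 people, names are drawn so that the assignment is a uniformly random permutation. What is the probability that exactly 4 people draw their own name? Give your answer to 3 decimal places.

0.014

Choose which 4 of the 7 are fixed: C(7,4) = 35 ways.
The remaining 3 must have no fixed point: D(3) = 2.
P = 35·2/5040 = 1/72 ≈ 0.014.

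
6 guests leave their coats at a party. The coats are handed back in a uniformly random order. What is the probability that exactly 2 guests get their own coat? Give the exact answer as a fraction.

3/16

Choose which 2 of the 6 are fixed: C(6,2) = 15 ways.
The remaining 4 must have no fixed point: D(4) = 9.
P = 15·9/720 = 3/16.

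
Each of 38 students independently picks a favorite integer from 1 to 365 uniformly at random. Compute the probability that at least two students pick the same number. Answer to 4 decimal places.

0.8641

It's easier to compute the probability that all 38 are distinct.
P(all distinct) = 365/365 · 364/365 · ··· · 328/365 ≈ 0.1359.
So the probability of at least one match is 1 − 0.1359 = 0.8641.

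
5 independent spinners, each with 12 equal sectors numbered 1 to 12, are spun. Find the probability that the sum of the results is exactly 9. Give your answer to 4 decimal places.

There are 12^5 = 248832 equally likely outcomes.
The number of ordered 5-tuples from {1,…,12} summing to 9 is 70.
P(sum = 9) = 70/248832 = 35/124416 ≈ 0.0003.

0.0003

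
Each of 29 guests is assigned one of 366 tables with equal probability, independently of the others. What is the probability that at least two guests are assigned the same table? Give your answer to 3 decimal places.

0.680

It's easier to compute the probability that all 29 are distinct.
P(all distinct) = 366/366 · 365/366 · ··· · 338/366 ≈ 0.320.
So the probability of at least one match is 1 − 0.320 = 0.680.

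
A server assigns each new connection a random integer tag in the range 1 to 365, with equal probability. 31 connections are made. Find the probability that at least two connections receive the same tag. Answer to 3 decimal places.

It's easier to compute the probability that all 31 are distinct.
P(all distinct) = 365/365 · 364/365 · ··· · 335/365 ≈ 0.270.
So the probability of at least one match is 1 − 0.270 = 0.730.

0.730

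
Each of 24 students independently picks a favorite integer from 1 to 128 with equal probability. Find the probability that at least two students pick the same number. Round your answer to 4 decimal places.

It's easier to compute the probability that all 24 are distinct.
P(all distinct) = 128/128 · 127/128 · ··· · 105/128 ≈ 0.1001.
So the probability of at least one match is 1 − 0.1001 = 0.8999.

0.8999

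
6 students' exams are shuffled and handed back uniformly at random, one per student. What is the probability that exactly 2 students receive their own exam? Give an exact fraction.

Choose which 2 of the 6 are fixed: C(6,2) = 15 ways.
The remaining 4 must have no fixed point: D(4) = 9.
P = 15·9/720 = 3/16.

3/16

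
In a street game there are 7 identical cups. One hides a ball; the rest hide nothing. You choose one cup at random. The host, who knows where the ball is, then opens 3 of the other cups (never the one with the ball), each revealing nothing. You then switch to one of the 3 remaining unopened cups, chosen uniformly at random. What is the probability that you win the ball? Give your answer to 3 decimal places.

Your original cup holds the ball with probability 1/7, so the other 6 collectively hold it with probability 6/7.
The host can always find 3 empty cups to open, so the reveals don't change that 6/7; it is now spread over the 3 remaining unopened cups.
P(win by switching) = (6/7) · (1/3) = 2/7 ≈ 0.286.

0.286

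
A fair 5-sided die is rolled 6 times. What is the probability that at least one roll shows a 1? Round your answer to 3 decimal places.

P(no roll shows a 1) = (4/5)^6 ≈ 0.262.
P(at least one) = 1 − 0.262 = 0.738.

0.738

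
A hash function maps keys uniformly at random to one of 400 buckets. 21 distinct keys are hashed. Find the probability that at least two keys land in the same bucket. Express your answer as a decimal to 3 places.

0.414

It's easier to compute the probability that all 21 are distinct.
P(all distinct) = 400/400 · 399/400 · ··· · 380/400 ≈ 0.586.
So the probability of at least one match is 1 − 0.586 = 0.414.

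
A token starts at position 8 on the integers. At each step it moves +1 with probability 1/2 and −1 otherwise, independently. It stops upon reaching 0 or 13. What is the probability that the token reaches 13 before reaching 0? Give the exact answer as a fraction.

With a fair step, P(i) = ½P(i−1) + ½P(i+1) with P(0)=0, P(13)=1 has the linear solution P(i) = i/13.
P(8) = 8/13.

8/13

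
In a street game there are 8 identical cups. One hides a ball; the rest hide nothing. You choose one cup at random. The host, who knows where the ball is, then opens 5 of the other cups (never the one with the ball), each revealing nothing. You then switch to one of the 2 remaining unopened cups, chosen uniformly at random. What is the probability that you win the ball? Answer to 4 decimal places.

0.4375

Your original cup holds the ball with probability 1/8, so the other 7 collectively hold it with probability 7/8.
The host can always find 5 empty cups to open, so the reveals don't change that 7/8; it is now spread over the 2 remaining unopened cups.
P(win by switching) = (7/8) · (1/2) = 7/16 ≈ 0.4375.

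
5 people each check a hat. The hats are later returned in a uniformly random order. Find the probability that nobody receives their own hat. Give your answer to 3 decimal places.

This is the derangement probability: permutations of 5 with no fixed point.
D(5) = 5! · (1 − 1/1! + 1/2! − ··· + (−1)^5/5!) = 44.
P = 44/120 = 11/30 ≈ 0.367.

0.367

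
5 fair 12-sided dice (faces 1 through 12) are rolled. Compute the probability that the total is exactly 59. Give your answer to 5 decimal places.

There are 12^5 = 248832 equally likely outcomes.
The number of ordered 5-tuples from {1,…,12} summing to 59 is 5.
P(sum = 59) = 5/248832 ≈ 0.00002.

0.00002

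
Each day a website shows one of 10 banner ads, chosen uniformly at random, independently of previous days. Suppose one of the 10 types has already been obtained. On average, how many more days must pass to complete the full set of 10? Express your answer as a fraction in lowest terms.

7129/252

Starting from 1 distinct type, each trial gives a new one with probability (10−i)/10 when i types are held, so the wait for the next new type is 10/(10−i).
E = 10/9 + 10/8 + 10/7 + 10/6 + 10/5 + 10/4 + 10/3 + 10/2 + 10/1 = 7129/252.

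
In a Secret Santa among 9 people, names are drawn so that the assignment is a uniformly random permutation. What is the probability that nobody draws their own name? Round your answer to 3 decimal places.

This is the derangement probability: permutations of 9 with no fixed point.
D(9) = 9! · (1 − 1/1! + 1/2! − ··· + (−1)^9/9!) = 133496.
P = 133496/362880 = 16687/45360 ≈ 0.368.

0.368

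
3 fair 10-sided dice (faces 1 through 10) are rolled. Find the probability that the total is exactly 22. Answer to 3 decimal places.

0.045

There are 10^3 = 1000 equally likely outcomes.
The number of ordered 3-tuples from {1,…,10} summing to 22 is 45.
P(sum = 22) = 45/1000 = 9/200 ≈ 0.045.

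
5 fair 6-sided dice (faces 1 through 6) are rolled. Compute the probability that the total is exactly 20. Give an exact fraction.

There are 6^5 = 7776 equally likely outcomes.
The number of ordered 5-tuples from {1,…,6} summing to 20 is 651.
P(sum = 20) = 651/7776 = 217/2592.

217/2592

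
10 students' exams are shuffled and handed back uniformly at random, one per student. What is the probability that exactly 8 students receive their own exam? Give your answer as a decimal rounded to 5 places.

Choose which 8 of the 10 are fixed: C(10,8) = 45 ways.
The remaining 2 must have no fixed point: D(2) = 1.
P = 45·1/3628800 = 1/80640 ≈ 0.00001.

0.00001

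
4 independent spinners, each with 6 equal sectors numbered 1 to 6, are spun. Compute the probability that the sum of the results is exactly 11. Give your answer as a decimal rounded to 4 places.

There are 6^4 = 1296 equally likely outcomes.
The number of ordered 4-tuples from {1,…,6} summing to 11 is 104.
P(sum = 11) = 104/1296 = 13/162 ≈ 0.0802.

0.0802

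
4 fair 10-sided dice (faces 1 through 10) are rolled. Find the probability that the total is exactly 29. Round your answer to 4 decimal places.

There are 10^4 = 10000 equally likely outcomes.
The number of ordered 4-tuples from {1,…,10} summing to 29 is 348.
P(sum = 29) = 348/10000 = 87/2500 ≈ 0.0348.

0.0348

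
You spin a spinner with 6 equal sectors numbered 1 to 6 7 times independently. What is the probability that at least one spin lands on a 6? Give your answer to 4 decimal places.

0.7209

P(no spin lands on a 6) = (5/6)^7 ≈ 0.2791.
P(at least one) = 1 − 0.2791 = 0.7209.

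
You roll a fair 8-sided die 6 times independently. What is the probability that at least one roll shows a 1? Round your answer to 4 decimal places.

P(no roll shows a 1) = (7/8)^6 ≈ 0.4488.
P(at least one) = 1 − 0.4488 = 0.5512.

0.5512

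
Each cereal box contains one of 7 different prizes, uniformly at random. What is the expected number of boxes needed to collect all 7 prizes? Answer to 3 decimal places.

After i distinct types are collected, each trial gives a new one with probability (7−i)/7, so the expected wait for the next new type is 7/(7−i).
E = 7/7 + 7/6 + 7/5 + 7/4 + 7/3 + 7/2 + 7/1 = 363/20 ≈ 18.150.

18.150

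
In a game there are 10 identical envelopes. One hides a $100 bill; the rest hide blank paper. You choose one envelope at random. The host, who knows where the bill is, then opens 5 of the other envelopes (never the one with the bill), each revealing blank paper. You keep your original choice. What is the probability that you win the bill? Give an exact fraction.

The host can always open 5 empty envelopes regardless of your choice, so the reveals give no information about your original envelope.
P(win by staying) = 1/10.

1/10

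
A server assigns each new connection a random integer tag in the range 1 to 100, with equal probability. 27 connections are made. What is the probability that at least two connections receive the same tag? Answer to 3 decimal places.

0.979

It's easier to compute the probability that all 27 are distinct.
P(all distinct) = 100/100 · 99/100 · ··· · 74/100 ≈ 0.021.
So the probability of at least one match is 1 − 0.021 = 0.979.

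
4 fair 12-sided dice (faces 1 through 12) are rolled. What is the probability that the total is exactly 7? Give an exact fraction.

5/5184

There are 12^4 = 20736 equally likely outcomes.
The number of ordered 4-tuples from {1,…,12} summing to 7 is 20.
P(sum = 7) = 20/20736 = 5/5184.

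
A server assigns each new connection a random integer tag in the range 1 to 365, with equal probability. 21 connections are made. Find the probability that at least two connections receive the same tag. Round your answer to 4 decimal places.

It's easier to compute the probability that all 21 are distinct.
P(all distinct) = 365/365 · 364/365 · ··· · 345/365 ≈ 0.5563.
So the probability of at least one match is 1 − 0.5563 = 0.4437.

0.4437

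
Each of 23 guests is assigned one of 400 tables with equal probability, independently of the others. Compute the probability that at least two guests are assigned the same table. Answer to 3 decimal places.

It's easier to compute the probability that all 23 are distinct.
P(all distinct) = 400/400 · 399/400 · ··· · 378/400 ≈ 0.525.
So the probability of at least one match is 1 − 0.525 = 0.475.

0.475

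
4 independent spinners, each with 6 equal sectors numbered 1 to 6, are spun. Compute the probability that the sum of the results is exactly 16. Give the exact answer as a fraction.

There are 6^4 = 1296 equally likely outcomes.
The number of ordered 4-tuples from {1,…,6} summing to 16 is 125.
P(sum = 16) = 125/1296.

125/1296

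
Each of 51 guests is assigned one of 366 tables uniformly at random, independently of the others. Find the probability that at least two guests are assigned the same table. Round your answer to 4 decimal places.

It's easier to compute the probability that all 51 are distinct.
P(all distinct) = 366/366 · 365/366 · ··· · 316/366 ≈ 0.0258.
So the probability of at least one match is 1 − 0.0258 = 0.9742.

0.9742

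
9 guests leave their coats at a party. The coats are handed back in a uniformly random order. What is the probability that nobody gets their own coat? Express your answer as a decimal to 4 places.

0.3679

This is the derangement probability: permutations of 9 with no fixed point.
D(9) = 9! · (1 − 1/1! + 1/2! − ··· + (−1)^9/9!) = 133496.
P = 133496/362880 = 16687/45360 ≈ 0.3679.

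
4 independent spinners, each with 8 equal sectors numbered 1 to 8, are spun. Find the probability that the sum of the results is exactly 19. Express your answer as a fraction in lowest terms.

There are 8^4 = 4096 equally likely outcomes.
The number of ordered 4-tuples from {1,…,8} summing to 19 is 336.
P(sum = 19) = 336/4096 = 21/256.

21/256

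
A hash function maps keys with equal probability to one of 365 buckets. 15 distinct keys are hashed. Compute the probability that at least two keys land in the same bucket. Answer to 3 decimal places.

0.253

It's easier to compute the probability that all 15 are distinct.
P(all distinct) = 365/365 · 364/365 · ··· · 351/365 ≈ 0.747.
So the probability of at least one match is 1 − 0.747 = 0.253.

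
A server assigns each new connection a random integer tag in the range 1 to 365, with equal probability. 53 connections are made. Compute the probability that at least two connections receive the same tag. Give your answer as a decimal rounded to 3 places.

It's easier to compute the probability that all 53 are distinct.
P(all distinct) = 365/365 · 364/365 · ··· · 313/365 ≈ 0.019.
So the probability of at least one match is 1 − 0.019 = 0.981.

0.981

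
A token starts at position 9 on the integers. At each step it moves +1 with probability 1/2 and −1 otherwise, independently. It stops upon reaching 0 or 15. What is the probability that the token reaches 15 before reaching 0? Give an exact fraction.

With a fair step, P(i) = ½P(i−1) + ½P(i+1) with P(0)=0, P(15)=1 has the linear solution P(i) = i/15.
P(9) = 9/15 = 3/5.

3/5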